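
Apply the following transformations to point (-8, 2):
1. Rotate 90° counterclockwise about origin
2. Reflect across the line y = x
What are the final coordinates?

Step 1: Rotate 90° → (-2, -8)
Step 2: Reflect across line y = x → (-8, -2)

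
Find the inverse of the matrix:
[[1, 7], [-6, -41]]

For [[a,b],[c,d]], inverse = (1/det)·[[d,-b],[-c,a]]
det = (1)(-41) - (7)(-6) = -41 - -42 = 1
Inverse = [[-41, -7], [6, 1]]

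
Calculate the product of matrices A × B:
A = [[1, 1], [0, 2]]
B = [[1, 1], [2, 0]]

Matrix multiplication:
C[0][0] = 1×1 + 1×2 = 3
C[0][1] = 1×1 + 1×0 = 1
C[1][0] = 0×1 + 2×2 = 4
C[1][1] = 0×1 + 2×0 = 0
Result: [[3, 1], [4, 0]]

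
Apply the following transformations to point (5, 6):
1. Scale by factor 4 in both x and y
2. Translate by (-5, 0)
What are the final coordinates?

Step 1: Scale (5, 6) by 4 → (20, 24)
Step 2: Translate by (-5, 0) → (15, 24)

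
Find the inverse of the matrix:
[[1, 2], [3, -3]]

For [[a,b],[c,d]], inverse = (1/det)·[[d,-b],[-c,a]]
det = (1)(-3) - (2)(3) = -3 - 6 = -9
Inverse = (1/-9)·[[-3, -2], [-3, 1]]
= [[1/3, 2/9], [1/3, -1/9]]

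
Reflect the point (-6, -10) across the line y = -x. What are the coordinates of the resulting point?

Reflection across line y = -x: (-6, -10) → (10, 6)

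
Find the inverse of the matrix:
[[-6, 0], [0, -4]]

For [[a,b],[c,d]], inverse = (1/det)·[[d,-b],[-c,a]]
det = (-6)(-4) - (0)(0) = 24 - 0 = 24
Inverse = (1/24)·[[-4, 0], [0, -6]]
= [[-1/6, 0], [0, -1/4]]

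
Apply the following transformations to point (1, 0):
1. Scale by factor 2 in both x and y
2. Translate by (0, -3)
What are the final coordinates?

Step 1: Scale (1, 0) by 2 → (2, 0)
Step 2: Translate by (0, -3) → (2, -3)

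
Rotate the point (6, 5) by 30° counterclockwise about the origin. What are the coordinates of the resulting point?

Rotation matrix for 30°: [[cos 30°, -sin 30°], [sin 30°, cos 30°]] ≈ [[0.866025, -0.500000], [0.500000, 0.866025]]
[[0.866025, -0.500000], [0.500000, 0.866025]] × [6, 5]ᵀ ≈ [2.6962, 7.3301]ᵀ
Result: (2.6962, 7.3301)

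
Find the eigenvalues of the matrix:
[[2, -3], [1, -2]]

Characteristic equation: det(A - λI) = 0
λ² - (trace)λ + (det) = 0
trace = 2 + -2 = 0, det = (2)(-2) - (-3)(1) = -1
λ² - (0)λ + (-1) = 0
λ = (0 ± √((0)² - 4·(-1))) / 2 = (0 ± √4) / 2
Solving: λ = -1, 1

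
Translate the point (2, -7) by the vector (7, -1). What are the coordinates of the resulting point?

Translation by (7, -1) (homogeneous matrix [[1, 0, 7], [0, 1, -1], [0, 0, 1]]):
x' = 2 + 7 = 9
y' = -7 + -1 = -8
Result: (9, -8)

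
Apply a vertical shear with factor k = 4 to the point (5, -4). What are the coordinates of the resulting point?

Shear matrix for vertical shear with factor k = 4:
[[1, 0], [4, 1]]
Result: (5, -4) → (5, 16)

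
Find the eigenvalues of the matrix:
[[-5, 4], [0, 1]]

Characteristic equation: det(A - λI) = 0
λ² - (trace)λ + (det) = 0
trace = -5 + 1 = -4, det = (-5)(1) - (4)(0) = -5
λ² - (-4)λ + (-5) = 0
λ = (-4 ± √((-4)² - 4·(-5))) / 2 = (-4 ± √36) / 2
Solving: λ = -5, 1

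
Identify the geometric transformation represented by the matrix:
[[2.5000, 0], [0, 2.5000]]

This matrix represents: uniform scaling by factor 2.5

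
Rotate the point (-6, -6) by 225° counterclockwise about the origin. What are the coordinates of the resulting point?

Rotation matrix for 225°: [[cos 225°, -sin 225°], [sin 225°, cos 225°]] ≈ [[-0.707107, 0.707107], [-0.707107, -0.707107]]
[[-0.707107, 0.707107], [-0.707107, -0.707107]] × [-6, -6]ᵀ ≈ [0, 8.4853]ᵀ
Result: (0, 8.4853)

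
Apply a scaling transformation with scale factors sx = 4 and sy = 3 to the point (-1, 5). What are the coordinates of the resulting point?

Scaling matrix:
[[4, 0], [0, 3]]
Result: (-1 × 4, 5 × 3) = (-4, 15)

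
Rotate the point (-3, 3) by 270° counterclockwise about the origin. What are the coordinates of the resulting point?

Rotation matrix for 270°: [[cos 270°, -sin 270°], [sin 270°, cos 270°]] = [[0, 1], [-1, 0]]
[[0, 1], [-1, 0]] × [-3, 3]ᵀ = [3, 3]ᵀ
Result: (3, 3)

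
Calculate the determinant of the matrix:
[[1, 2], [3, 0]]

For a 2×2 matrix [[a, b], [c, d]], det = ad - bc
det = (1)(0) - (2)(3) = 0 - 6 = -6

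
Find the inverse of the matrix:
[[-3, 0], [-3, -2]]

For [[a,b],[c,d]], inverse = (1/det)·[[d,-b],[-c,a]]
det = (-3)(-2) - (0)(-3) = 6 - 0 = 6
Inverse = (1/6)·[[-2, 0], [3, -3]]
= [[-1/3, 0], [1/2, -1/2]]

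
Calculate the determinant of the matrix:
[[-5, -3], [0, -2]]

For a 2×2 matrix [[a, b], [c, d]], det = ad - bc
det = (-5)(-2) - (-3)(0) = 10 - 0 = 10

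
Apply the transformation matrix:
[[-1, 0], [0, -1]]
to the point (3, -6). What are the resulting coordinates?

Matrix multiplication:
[[-1, 0], [0, -1]] × [3, -6]ᵀ
= [(-1)(3) + (0)(-6), (0)(3) + (-1)(-6)]ᵀ
= [-3, 6]ᵀ
Result: (-3, 6)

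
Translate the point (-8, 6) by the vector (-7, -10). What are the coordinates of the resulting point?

Translation by (-7, -10) (homogeneous matrix [[1, 0, -7], [0, 1, -10], [0, 0, 1]]):
x' = -8 + -7 = -15
y' = 6 + -10 = -4
Result: (-15, -4)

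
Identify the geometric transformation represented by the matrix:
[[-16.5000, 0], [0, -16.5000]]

This matrix represents: uniform scaling by factor -16.5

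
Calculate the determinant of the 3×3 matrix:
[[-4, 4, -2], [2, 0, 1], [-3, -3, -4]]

Expansion along first row:
det = -4·det([[0,1],[-3,-4]]) - 4·det([[2,1],[-3,-4]]) + -2·det([[2,0],[-3,-3]])
    = -4·(0·-4 - 1·-3) - 4·(2·-4 - 1·-3) + -2·(2·-3 - 0·-3)
    = -4·3 - 4·-5 + -2·-6
    = -12 + 20 + 12 = 20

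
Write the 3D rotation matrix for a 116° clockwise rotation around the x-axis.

Rotation matrix for clockwise 116° around x-axis:
A clockwise rotation by 116° is a counterclockwise rotation by -116°.
cos(-116°) = -0.4384, sin(-116°) = -0.8988
Result: [[1, 0, 0], [0, -0.4384, 0.8988], [0, -0.8988, -0.4384]]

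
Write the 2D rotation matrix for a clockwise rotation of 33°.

Rotation matrix formula: [[cos θ, -sin θ], [sin θ, cos θ]]
A clockwise rotation by 33° is equivalent to a counterclockwise rotation by -33°.
For θ = -33°:
cos(-33°) = 0.8387
sin(-33°) = -0.5446
Result: [[0.8387, 0.5446], [-0.5446, 0.8387]]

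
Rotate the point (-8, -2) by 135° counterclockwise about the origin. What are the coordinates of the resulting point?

Rotation matrix for 135°: [[cos 135°, -sin 135°], [sin 135°, cos 135°]] ≈ [[-0.707107, -0.707107], [0.707107, -0.707107]]
[[-0.707107, -0.707107], [0.707107, -0.707107]] × [-8, -2]ᵀ ≈ [7.0711, -4.2426]ᵀ
Result: (7.0711, -4.2426)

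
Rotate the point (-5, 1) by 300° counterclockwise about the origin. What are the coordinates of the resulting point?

Rotation matrix for 300°: [[cos 300°, -sin 300°], [sin 300°, cos 300°]] ≈ [[0.500000, 0.866025], [-0.866025, 0.500000]]
[[0.500000, 0.866025], [-0.866025, 0.500000]] × [-5, 1]ᵀ ≈ [-1.6340, 4.8301]ᵀ
Result: (-1.6340, 4.8301)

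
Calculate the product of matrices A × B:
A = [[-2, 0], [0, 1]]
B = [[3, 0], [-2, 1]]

Matrix multiplication:
C[0][0] = -2×3 + 0×-2 = -6
C[0][1] = -2×0 + 0×1 = 0
C[1][0] = 0×3 + 1×-2 = -2
C[1][1] = 0×0 + 1×1 = 1
Result: [[-6, 0], [-2, 1]]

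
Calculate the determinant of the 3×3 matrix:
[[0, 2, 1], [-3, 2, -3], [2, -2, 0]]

Expansion along first row:
det = 0·det([[2,-3],[-2,0]]) - 2·det([[-3,-3],[2,0]]) + 1·det([[-3,2],[2,-2]])
    = 0·(2·0 - -3·-2) - 2·(-3·0 - -3·2) + 1·(-3·-2 - 2·2)
    = 0·-6 - 2·6 + 1·2
    = 0 + -12 + 2 = -10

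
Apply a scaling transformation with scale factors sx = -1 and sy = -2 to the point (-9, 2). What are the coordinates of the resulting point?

Scaling matrix:
[[-1, 0], [0, -2]]
Result: (-9 × -1, 2 × -2) = (9, -4)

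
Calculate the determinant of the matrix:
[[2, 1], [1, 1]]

For a 2×2 matrix [[a, b], [c, d]], det = ad - bc
det = (2)(1) - (1)(1) = 2 - 1 = 1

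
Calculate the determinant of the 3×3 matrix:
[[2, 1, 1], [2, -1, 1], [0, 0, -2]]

Expansion along first row:
det = 2·det([[-1,1],[0,-2]]) - 1·det([[2,1],[0,-2]]) + 1·det([[2,-1],[0,0]])
    = 2·(-1·-2 - 1·0) - 1·(2·-2 - 1·0) + 1·(2·0 - -1·0)
    = 2·2 - 1·-4 + 1·0
    = 4 + 4 + 0 = 8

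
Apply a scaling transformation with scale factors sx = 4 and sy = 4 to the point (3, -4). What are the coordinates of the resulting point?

Scaling matrix:
[[4, 0], [0, 4]]
Result: (3 × 4, -4 × 4) = (12, -16)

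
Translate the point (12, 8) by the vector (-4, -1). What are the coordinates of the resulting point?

Translation by (-4, -1) (homogeneous matrix [[1, 0, -4], [0, 1, -1], [0, 0, 1]]):
x' = 12 + -4 = 8
y' = 8 + -1 = 7
Result: (8, 7)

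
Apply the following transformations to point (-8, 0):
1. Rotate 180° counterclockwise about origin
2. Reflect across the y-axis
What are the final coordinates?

Step 1: Rotate 180° → (8, 0)
Step 2: Reflect across y-axis → (-8, 0)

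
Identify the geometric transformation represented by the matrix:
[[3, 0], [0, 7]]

This matrix represents: non-uniform scaling by sx = 3, sy = 7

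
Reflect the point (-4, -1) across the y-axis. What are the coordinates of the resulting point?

Reflection across y-axis: (-4, -1) → (4, -1)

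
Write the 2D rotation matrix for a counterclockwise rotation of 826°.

Rotation matrix formula: [[cos θ, -sin θ], [sin θ, cos θ]]
For θ = 826°:
cos(826°) = -0.2756
sin(826°) = 0.9613
Result: [[-0.2756, -0.9613], [0.9613, -0.2756]]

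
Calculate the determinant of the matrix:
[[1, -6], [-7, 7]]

For a 2×2 matrix [[a, b], [c, d]], det = ad - bc
det = (1)(7) - (-6)(-7) = 7 - 42 = -35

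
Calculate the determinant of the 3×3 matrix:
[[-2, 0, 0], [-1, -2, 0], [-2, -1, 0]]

Expansion along first row:
det = -2·det([[-2,0],[-1,0]]) - 0·det([[-1,0],[-2,0]]) + 0·det([[-1,-2],[-2,-1]])
    = -2·(-2·0 - 0·-1) - 0·(-1·0 - 0·-2) + 0·(-1·-1 - -2·-2)
    = -2·0 - 0·0 + 0·-3
    = 0 + 0 + 0 = 0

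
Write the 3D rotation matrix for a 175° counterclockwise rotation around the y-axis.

Rotation matrix for counterclockwise 175° around y-axis:
cos(175°) = -0.9962, sin(175°) = 0.0872
Result: [[-0.9962, 0, 0.0872], [0, 1, 0], [-0.0872, 0, -0.9962]]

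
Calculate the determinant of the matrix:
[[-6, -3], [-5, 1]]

For a 2×2 matrix [[a, b], [c, d]], det = ad - bc
det = (-6)(1) - (-3)(-5) = -6 - 15 = -21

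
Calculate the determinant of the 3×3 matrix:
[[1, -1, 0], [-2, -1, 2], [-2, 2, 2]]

Expansion along first row:
det = 1·det([[-1,2],[2,2]]) - -1·det([[-2,2],[-2,2]]) + 0·det([[-2,-1],[-2,2]])
    = 1·(-1·2 - 2·2) - -1·(-2·2 - 2·-2) + 0·(-2·2 - -1·-2)
    = 1·-6 - -1·0 + 0·-6
    = -6 + 0 + 0 = -6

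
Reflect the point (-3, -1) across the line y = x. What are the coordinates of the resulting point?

Reflection across line y = x: (-3, -1) → (-1, -3)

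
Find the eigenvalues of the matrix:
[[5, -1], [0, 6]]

Characteristic equation: det(A - λI) = 0
λ² - (trace)λ + (det) = 0
trace = 5 + 6 = 11, det = (5)(6) - (-1)(0) = 30
λ² - (11)λ + (30) = 0
λ = (11 ± √((11)² - 4·(30))) / 2 = (11 ± √1) / 2
Solving: λ = 5, 6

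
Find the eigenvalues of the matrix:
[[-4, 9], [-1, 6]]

Characteristic equation: det(A - λI) = 0
λ² - (trace)λ + (det) = 0
trace = -4 + 6 = 2, det = (-4)(6) - (9)(-1) = -15
λ² - (2)λ + (-15) = 0
λ = (2 ± √((2)² - 4·(-15))) / 2 = (2 ± √64) / 2
Solving: λ = -3, 5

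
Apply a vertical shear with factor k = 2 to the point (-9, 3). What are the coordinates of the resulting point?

Shear matrix for vertical shear with factor k = 2:
[[1, 0], [2, 1]]
Result: (-9, 3) → (-9, -15)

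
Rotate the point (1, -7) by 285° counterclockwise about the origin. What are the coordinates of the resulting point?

Rotation matrix for 285°: [[cos 285°, -sin 285°], [sin 285°, cos 285°]] ≈ [[0.258819, 0.965926], [-0.965926, 0.258819]]
[[0.258819, 0.965926], [-0.965926, 0.258819]] × [1, -7]ᵀ ≈ [-6.5027, -2.7777]ᵀ
Result: (-6.5027, -2.7777)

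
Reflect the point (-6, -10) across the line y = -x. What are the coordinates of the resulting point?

Reflection across line y = -x: (-6, -10) → (10, 6)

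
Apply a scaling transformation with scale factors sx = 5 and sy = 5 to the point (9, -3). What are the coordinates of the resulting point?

Scaling matrix:
[[5, 0], [0, 5]]
Result: (9 × 5, -3 × 5) = (45, -15)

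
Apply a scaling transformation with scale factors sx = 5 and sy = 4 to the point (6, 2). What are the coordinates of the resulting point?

Scaling matrix:
[[5, 0], [0, 4]]
Result: (6 × 5, 2 × 4) = (30, 8)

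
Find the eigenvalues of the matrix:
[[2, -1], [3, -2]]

Characteristic equation: det(A - λI) = 0
λ² - (trace)λ + (det) = 0
trace = 2 + -2 = 0, det = (2)(-2) - (-1)(3) = -1
λ² - (0)λ + (-1) = 0
λ = (0 ± √((0)² - 4·(-1))) / 2 = (0 ± √4) / 2
Solving: λ = -1, 1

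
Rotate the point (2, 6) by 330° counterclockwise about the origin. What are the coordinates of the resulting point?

Rotation matrix for 330°: [[cos 330°, -sin 330°], [sin 330°, cos 330°]] ≈ [[0.866025, 0.500000], [-0.500000, 0.866025]]
[[0.866025, 0.500000], [-0.500000, 0.866025]] × [2, 6]ᵀ ≈ [4.7321, 4.1962]ᵀ
Result: (4.7321, 4.1962)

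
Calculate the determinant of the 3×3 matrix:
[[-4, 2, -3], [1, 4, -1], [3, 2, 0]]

Expansion along first row:
det = -4·det([[4,-1],[2,0]]) - 2·det([[1,-1],[3,0]]) + -3·det([[1,4],[3,2]])
    = -4·(4·0 - -1·2) - 2·(1·0 - -1·3) + -3·(1·2 - 4·3)
    = -4·2 - 2·3 + -3·-10
    = -8 + -6 + 30 = 16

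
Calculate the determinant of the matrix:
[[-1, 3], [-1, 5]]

For a 2×2 matrix [[a, b], [c, d]], det = ad - bc
det = (-1)(5) - (3)(-1) = -5 - -3 = -2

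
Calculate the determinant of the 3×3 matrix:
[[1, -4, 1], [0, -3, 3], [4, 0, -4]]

Expansion along first row:
det = 1·det([[-3,3],[0,-4]]) - -4·det([[0,3],[4,-4]]) + 1·det([[0,-3],[4,0]])
    = 1·(-3·-4 - 3·0) - -4·(0·-4 - 3·4) + 1·(0·0 - -3·4)
    = 1·12 - -4·-12 + 1·12
    = 12 + -48 + 12 = -24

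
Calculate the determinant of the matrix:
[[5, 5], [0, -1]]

For a 2×2 matrix [[a, b], [c, d]], det = ad - bc
det = (5)(-1) - (5)(0) = -5 - 0 = -5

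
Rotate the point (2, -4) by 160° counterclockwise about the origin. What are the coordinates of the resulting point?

Rotation matrix for 160°: [[cos 160°, -sin 160°], [sin 160°, cos 160°]] ≈ [[-0.939693, -0.342020], [0.342020, -0.939693]]
[[-0.939693, -0.342020], [0.342020, -0.939693]] × [2, -4]ᵀ ≈ [-0.5113, 4.4428]ᵀ
Result: (-0.5113, 4.4428)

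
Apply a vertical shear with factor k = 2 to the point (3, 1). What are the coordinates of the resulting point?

Shear matrix for vertical shear with factor k = 2:
[[1, 0], [2, 1]]
Result: (3, 1) → (3, 7)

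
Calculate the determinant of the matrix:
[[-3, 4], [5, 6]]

For a 2×2 matrix [[a, b], [c, d]], det = ad - bc
det = (-3)(6) - (4)(5) = -18 - 20 = -38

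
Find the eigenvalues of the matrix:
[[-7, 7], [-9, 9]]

Characteristic equation: det(A - λI) = 0
λ² - (trace)λ + (det) = 0
trace = -7 + 9 = 2, det = (-7)(9) - (7)(-9) = 0
λ² - (2)λ + (0) = 0
λ = (2 ± √((2)² - 4·(0))) / 2 = (2 ± √4) / 2
Solving: λ = 0, 2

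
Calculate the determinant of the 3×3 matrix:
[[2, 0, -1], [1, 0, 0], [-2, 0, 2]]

Expansion along first row:
det = 2·det([[0,0],[0,2]]) - 0·det([[1,0],[-2,2]]) + -1·det([[1,0],[-2,0]])
    = 2·(0·2 - 0·0) - 0·(1·2 - 0·-2) + -1·(1·0 - 0·-2)
    = 2·0 - 0·2 + -1·0
    = 0 + 0 + 0 = 0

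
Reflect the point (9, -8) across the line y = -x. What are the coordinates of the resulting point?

Reflection across line y = -x: (9, -8) → (8, -9)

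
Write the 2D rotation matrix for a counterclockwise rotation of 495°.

Rotation matrix formula: [[cos θ, -sin θ], [sin θ, cos θ]]
For θ = 495°:
cos(495°) = -√2/2
sin(495°) = √2/2
Result: [[-√2/2, -√2/2], [√2/2, -√2/2]]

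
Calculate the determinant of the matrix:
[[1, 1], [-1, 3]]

For a 2×2 matrix [[a, b], [c, d]], det = ad - bc
det = (1)(3) - (1)(-1) = 3 - -1 = 4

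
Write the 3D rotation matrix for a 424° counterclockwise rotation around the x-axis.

Rotation matrix for counterclockwise 424° around x-axis:
cos(424°) = 0.4384, sin(424°) = 0.8988
Result: [[1, 0, 0], [0, 0.4384, -0.8988], [0, 0.8988, 0.4384]]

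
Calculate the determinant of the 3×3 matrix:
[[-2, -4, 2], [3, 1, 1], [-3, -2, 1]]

Expansion along first row:
det = -2·det([[1,1],[-2,1]]) - -4·det([[3,1],[-3,1]]) + 2·det([[3,1],[-3,-2]])
    = -2·(1·1 - 1·-2) - -4·(3·1 - 1·-3) + 2·(3·-2 - 1·-3)
    = -2·3 - -4·6 + 2·-3
    = -6 + 24 + -6 = 12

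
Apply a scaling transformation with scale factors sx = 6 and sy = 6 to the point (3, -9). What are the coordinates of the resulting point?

Scaling matrix:
[[6, 0], [0, 6]]
Result: (3 × 6, -9 × 6) = (18, -54)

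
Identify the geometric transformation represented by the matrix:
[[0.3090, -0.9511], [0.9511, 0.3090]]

This matrix represents: rotation by 72° counterclockwise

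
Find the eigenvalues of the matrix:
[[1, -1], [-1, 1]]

Characteristic equation: det(A - λI) = 0
λ² - (trace)λ + (det) = 0
trace = 1 + 1 = 2, det = (1)(1) - (-1)(-1) = 0
λ² - (2)λ + (0) = 0
λ = (2 ± √((2)² - 4·(0))) / 2 = (2 ± √4) / 2
Solving: λ = 0, 2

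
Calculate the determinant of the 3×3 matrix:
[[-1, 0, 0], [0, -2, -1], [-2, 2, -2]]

Expansion along first row:
det = -1·det([[-2,-1],[2,-2]]) - 0·det([[0,-1],[-2,-2]]) + 0·det([[0,-2],[-2,2]])
    = -1·(-2·-2 - -1·2) - 0·(0·-2 - -1·-2) + 0·(0·2 - -2·-2)
    = -1·6 - 0·-2 + 0·-4
    = -6 + 0 + 0 = -6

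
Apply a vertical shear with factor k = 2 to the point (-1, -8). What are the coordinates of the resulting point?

Shear matrix for vertical shear with factor k = 2:
[[1, 0], [2, 1]]
Result: (-1, -8) → (-1, -10)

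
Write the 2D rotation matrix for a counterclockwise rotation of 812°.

Rotation matrix formula: [[cos θ, -sin θ], [sin θ, cos θ]]
For θ = 812°:
cos(812°) = -0.0349
sin(812°) = 0.9994
Result: [[-0.0349, -0.9994], [0.9994, -0.0349]]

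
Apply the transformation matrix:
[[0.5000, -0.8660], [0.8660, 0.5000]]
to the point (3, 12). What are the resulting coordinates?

Matrix multiplication:
[[0.5000, -0.8660], [0.8660, 0.5000]] × [3, 12]ᵀ
= [(0.5000)(3) + (-0.8660)(12), (0.8660)(3) + (0.5000)(12)]ᵀ
= [-8.8920, 8.5980]ᵀ
Result: (-8.8920, 8.5980)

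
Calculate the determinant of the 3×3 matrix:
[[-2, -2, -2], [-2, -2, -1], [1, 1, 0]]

Expansion along first row:
det = -2·det([[-2,-1],[1,0]]) - -2·det([[-2,-1],[1,0]]) + -2·det([[-2,-2],[1,1]])
    = -2·(-2·0 - -1·1) - -2·(-2·0 - -1·1) + -2·(-2·1 - -2·1)
    = -2·1 - -2·1 + -2·0
    = -2 + 2 + 0 = 0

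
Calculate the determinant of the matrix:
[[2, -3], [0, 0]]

For a 2×2 matrix [[a, b], [c, d]], det = ad - bc
det = (2)(0) - (-3)(0) = 0 - 0 = 0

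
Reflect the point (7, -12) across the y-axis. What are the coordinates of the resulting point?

Reflection across y-axis: (7, -12) → (-7, -12)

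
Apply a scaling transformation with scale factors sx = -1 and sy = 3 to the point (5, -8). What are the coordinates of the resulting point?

Scaling matrix:
[[-1, 0], [0, 3]]
Result: (5 × -1, -8 × 3) = (-5, -24)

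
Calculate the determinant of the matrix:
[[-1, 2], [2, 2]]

For a 2×2 matrix [[a, b], [c, d]], det = ad - bc
det = (-1)(2) - (2)(2) = -2 - 4 = -6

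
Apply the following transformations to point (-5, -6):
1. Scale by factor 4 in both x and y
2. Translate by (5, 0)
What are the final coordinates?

Step 1: Scale (-5, -6) by 4 → (-20, -24)
Step 2: Translate by (5, 0) → (-15, -24)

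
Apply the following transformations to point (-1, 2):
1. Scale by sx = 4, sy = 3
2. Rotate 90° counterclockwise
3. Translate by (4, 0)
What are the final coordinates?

Step 1: Scale → (-4, 6)
Step 2: Rotate 90° → (-6, -4)
Step 3: Translate → (-2, -4)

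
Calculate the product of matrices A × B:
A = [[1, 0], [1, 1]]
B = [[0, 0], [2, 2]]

Matrix multiplication:
C[0][0] = 1×0 + 0×2 = 0
C[0][1] = 1×0 + 0×2 = 0
C[1][0] = 1×0 + 1×2 = 2
C[1][1] = 1×0 + 1×2 = 2
Result: [[0, 0], [2, 2]]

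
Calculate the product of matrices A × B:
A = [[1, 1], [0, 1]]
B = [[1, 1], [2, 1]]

Matrix multiplication:
C[0][0] = 1×1 + 1×2 = 3
C[0][1] = 1×1 + 1×1 = 2
C[1][0] = 0×1 + 1×2 = 2
C[1][1] = 0×1 + 1×1 = 1
Result: [[3, 2], [2, 1]]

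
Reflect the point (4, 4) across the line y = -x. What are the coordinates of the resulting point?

Reflection across line y = -x: (4, 4) → (-4, -4)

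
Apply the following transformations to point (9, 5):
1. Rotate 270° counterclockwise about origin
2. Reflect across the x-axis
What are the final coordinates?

Step 1: Rotate 270° → (5, -9)
Step 2: Reflect across x-axis → (5, 9)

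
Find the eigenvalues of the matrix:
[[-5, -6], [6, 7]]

Characteristic equation: det(A - λI) = 0
λ² - (trace)λ + (det) = 0
trace = -5 + 7 = 2, det = (-5)(7) - (-6)(6) = 1
λ² - (2)λ + (1) = 0
λ = (2 ± √((2)² - 4·(1))) / 2 = (2 ± √0) / 2
Solving: λ = 1, 1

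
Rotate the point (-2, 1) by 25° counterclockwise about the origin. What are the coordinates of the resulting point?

Rotation matrix for 25°: [[cos 25°, -sin 25°], [sin 25°, cos 25°]] ≈ [[0.906308, -0.422618], [0.422618, 0.906308]]
[[0.906308, -0.422618], [0.422618, 0.906308]] × [-2, 1]ᵀ ≈ [-2.2352, 0.0611]ᵀ
Result: (-2.2352, 0.0611)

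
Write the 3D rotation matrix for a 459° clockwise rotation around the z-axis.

Rotation matrix for clockwise 459° around z-axis:
A clockwise rotation by 459° is a counterclockwise rotation by -459°.
cos(-459°) = -0.1564, sin(-459°) = -0.9877
Result: [[-0.1564, 0.9877, 0], [-0.9877, -0.1564, 0], [0, 0, 1]]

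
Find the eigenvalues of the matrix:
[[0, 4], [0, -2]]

Characteristic equation: det(A - λI) = 0
λ² - (trace)λ + (det) = 0
trace = 0 + -2 = -2, det = (0)(-2) - (4)(0) = 0
λ² - (-2)λ + (0) = 0
λ = (-2 ± √((-2)² - 4·(0))) / 2 = (-2 ± √4) / 2
Solving: λ = -2, 0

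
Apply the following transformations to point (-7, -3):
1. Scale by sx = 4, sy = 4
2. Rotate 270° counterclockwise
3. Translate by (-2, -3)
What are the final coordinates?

Step 1: Scale → (-28, -12)
Step 2: Rotate 270° → (-12, 28)
Step 3: Translate → (-14, 25)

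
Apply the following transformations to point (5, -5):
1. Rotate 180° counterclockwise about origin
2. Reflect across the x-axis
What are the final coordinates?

Step 1: Rotate 180° → (-5, 5)
Step 2: Reflect across x-axis → (-5, -5)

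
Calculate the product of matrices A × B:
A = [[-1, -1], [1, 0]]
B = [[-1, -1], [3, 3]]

Matrix multiplication:
C[0][0] = -1×-1 + -1×3 = -2
C[0][1] = -1×-1 + -1×3 = -2
C[1][0] = 1×-1 + 0×3 = -1
C[1][1] = 1×-1 + 0×3 = -1
Result: [[-2, -2], [-1, -1]]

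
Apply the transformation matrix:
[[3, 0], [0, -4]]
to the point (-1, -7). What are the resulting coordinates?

Matrix multiplication:
[[3, 0], [0, -4]] × [-1, -7]ᵀ
= [(3)(-1) + (0)(-7), (0)(-1) + (-4)(-7)]ᵀ
= [-3, 28]ᵀ
Result: (-3, 28)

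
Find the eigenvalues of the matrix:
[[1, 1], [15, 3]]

Characteristic equation: det(A - λI) = 0
λ² - (trace)λ + (det) = 0
trace = 1 + 3 = 4, det = (1)(3) - (1)(15) = -12
λ² - (4)λ + (-12) = 0
λ = (4 ± √((4)² - 4·(-12))) / 2 = (4 ± √64) / 2
Solving: λ = -2, 6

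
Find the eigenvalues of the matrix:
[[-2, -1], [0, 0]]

Characteristic equation: det(A - λI) = 0
λ² - (trace)λ + (det) = 0
trace = -2 + 0 = -2, det = (-2)(0) - (-1)(0) = 0
λ² - (-2)λ + (0) = 0
λ = (-2 ± √((-2)² - 4·(0))) / 2 = (-2 ± √4) / 2
Solving: λ = -2, 0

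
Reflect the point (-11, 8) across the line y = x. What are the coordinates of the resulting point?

Reflection across line y = x: (-11, 8) → (8, -11)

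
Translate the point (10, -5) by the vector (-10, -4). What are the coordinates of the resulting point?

Translation by (-10, -4) (homogeneous matrix [[1, 0, -10], [0, 1, -4], [0, 0, 1]]):
x' = 10 + -10 = 0
y' = -5 + -4 = -9
Result: (0, -9)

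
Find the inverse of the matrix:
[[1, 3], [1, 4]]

For [[a,b],[c,d]], inverse = (1/det)·[[d,-b],[-c,a]]
det = (1)(4) - (3)(1) = 4 - 3 = 1
Inverse = [[4, -3], [-1, 1]]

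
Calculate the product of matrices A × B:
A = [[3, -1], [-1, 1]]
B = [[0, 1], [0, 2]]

Matrix multiplication:
C[0][0] = 3×0 + -1×0 = 0
C[0][1] = 3×1 + -1×2 = 1
C[1][0] = -1×0 + 1×0 = 0
C[1][1] = -1×1 + 1×2 = 1
Result: [[0, 1], [0, 1]]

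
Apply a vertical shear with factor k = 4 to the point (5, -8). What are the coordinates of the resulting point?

Shear matrix for vertical shear with factor k = 4:
[[1, 0], [4, 1]]
Result: (5, -8) → (5, 12)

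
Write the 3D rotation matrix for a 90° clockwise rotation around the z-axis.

Rotation matrix for clockwise 90° around z-axis:
A clockwise rotation by 90° is a counterclockwise rotation by -90°.
cos(-90°) = 0, sin(-90°) = -1
Result: [[0, 1, 0], [-1, 0, 0], [0, 0, 1]]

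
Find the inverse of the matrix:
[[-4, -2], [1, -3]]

For [[a,b],[c,d]], inverse = (1/det)·[[d,-b],[-c,a]]
det = (-4)(-3) - (-2)(1) = 12 - -2 = 14
Inverse = (1/14)·[[-3, 2], [-1, -4]]
= [[-3/14, 1/7], [-1/14, -2/7]]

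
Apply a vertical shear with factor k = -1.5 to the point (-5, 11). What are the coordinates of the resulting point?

Shear matrix for vertical shear with factor k = -1.5:
[[1, 0], [-1.50, 1]]
Result: (-5, 11) → (-5, 18.5)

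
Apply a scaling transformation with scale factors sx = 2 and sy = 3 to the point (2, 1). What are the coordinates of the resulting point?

Scaling matrix:
[[2, 0], [0, 3]]
Result: (2 × 2, 1 × 3) = (4, 3)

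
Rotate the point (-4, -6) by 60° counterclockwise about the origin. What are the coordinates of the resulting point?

Rotation matrix for 60°: [[cos 60°, -sin 60°], [sin 60°, cos 60°]] ≈ [[0.500000, -0.866025], [0.866025, 0.500000]]
[[0.500000, -0.866025], [0.866025, 0.500000]] × [-4, -6]ᵀ ≈ [3.1962, -6.4641]ᵀ
Result: (3.1962, -6.4641)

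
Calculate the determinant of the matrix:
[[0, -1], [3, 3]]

For a 2×2 matrix [[a, b], [c, d]], det = ad - bc
det = (0)(3) - (-1)(3) = 0 - -3 = 3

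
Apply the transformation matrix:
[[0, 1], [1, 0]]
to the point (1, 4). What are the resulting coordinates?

Matrix multiplication:
[[0, 1], [1, 0]] × [1, 4]ᵀ
= [(0)(1) + (1)(4), (1)(1) + (0)(4)]ᵀ
= [4, 1]ᵀ
Result: (4, 1)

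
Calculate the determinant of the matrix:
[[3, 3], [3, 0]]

For a 2×2 matrix [[a, b], [c, d]], det = ad - bc
det = (3)(0) - (3)(3) = 0 - 9 = -9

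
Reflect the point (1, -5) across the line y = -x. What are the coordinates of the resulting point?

Reflection across line y = -x: (1, -5) → (5, -1)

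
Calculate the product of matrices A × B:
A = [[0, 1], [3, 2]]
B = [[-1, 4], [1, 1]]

Matrix multiplication:
C[0][0] = 0×-1 + 1×1 = 1
C[0][1] = 0×4 + 1×1 = 1
C[1][0] = 3×-1 + 2×1 = -1
C[1][1] = 3×4 + 2×1 = 14
Result: [[1, 1], [-1, 14]]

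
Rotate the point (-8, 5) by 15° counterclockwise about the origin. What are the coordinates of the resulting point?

Rotation matrix for 15°: [[cos 15°, -sin 15°], [sin 15°, cos 15°]] ≈ [[0.965926, -0.258819], [0.258819, 0.965926]]
[[0.965926, -0.258819], [0.258819, 0.965926]] × [-8, 5]ᵀ ≈ [-9.0215, 2.7591]ᵀ
Result: (-9.0215, 2.7591)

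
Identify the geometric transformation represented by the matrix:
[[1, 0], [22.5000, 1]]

This matrix represents: vertical shear with factor 22.5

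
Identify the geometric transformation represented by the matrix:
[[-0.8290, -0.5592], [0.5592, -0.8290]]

This matrix represents: rotation by 146° counterclockwise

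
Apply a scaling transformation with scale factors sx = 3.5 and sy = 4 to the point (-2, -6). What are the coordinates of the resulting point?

Scaling matrix:
[[3.50, 0], [0, 4]]
Result: (-2 × 3.5, -6 × 4) = (-7, -24)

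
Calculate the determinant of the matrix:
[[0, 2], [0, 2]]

For a 2×2 matrix [[a, b], [c, d]], det = ad - bc
det = (0)(2) - (2)(0) = 0 - 0 = 0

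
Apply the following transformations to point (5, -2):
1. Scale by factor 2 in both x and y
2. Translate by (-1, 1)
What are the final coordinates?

Step 1: Scale (5, -2) by 2 → (10, -4)
Step 2: Translate by (-1, 1) → (9, -3)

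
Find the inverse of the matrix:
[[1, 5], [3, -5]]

For [[a,b],[c,d]], inverse = (1/det)·[[d,-b],[-c,a]]
det = (1)(-5) - (5)(3) = -5 - 15 = -20
Inverse = (1/-20)·[[-5, -5], [-3, 1]]
= [[1/4, 1/4], [3/20, -1/20]]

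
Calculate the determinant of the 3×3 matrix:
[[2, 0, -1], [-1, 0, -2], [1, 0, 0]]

Expansion along first row:
det = 2·det([[0,-2],[0,0]]) - 0·det([[-1,-2],[1,0]]) + -1·det([[-1,0],[1,0]])
    = 2·(0·0 - -2·0) - 0·(-1·0 - -2·1) + -1·(-1·0 - 0·1)
    = 2·0 - 0·2 + -1·0
    = 0 + 0 + 0 = 0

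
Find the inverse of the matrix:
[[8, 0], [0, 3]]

For [[a,b],[c,d]], inverse = (1/det)·[[d,-b],[-c,a]]
det = (8)(3) - (0)(0) = 24 - 0 = 24
Inverse = (1/24)·[[3, 0], [0, 8]]
= [[1/8, 0], [0, 1/3]]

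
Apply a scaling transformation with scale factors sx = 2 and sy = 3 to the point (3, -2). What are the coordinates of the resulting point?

Scaling matrix:
[[2, 0], [0, 3]]
Result: (3 × 2, -2 × 3) = (6, -6)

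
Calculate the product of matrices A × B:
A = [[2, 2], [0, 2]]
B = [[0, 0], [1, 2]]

Matrix multiplication:
C[0][0] = 2×0 + 2×1 = 2
C[0][1] = 2×0 + 2×2 = 4
C[1][0] = 0×0 + 2×1 = 2
C[1][1] = 0×0 + 2×2 = 4
Result: [[2, 4], [2, 4]]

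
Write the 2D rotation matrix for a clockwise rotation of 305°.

Rotation matrix formula: [[cos θ, -sin θ], [sin θ, cos θ]]
A clockwise rotation by 305° is equivalent to a counterclockwise rotation by -305°.
For θ = -305°:
cos(-305°) = 0.5736
sin(-305°) = 0.8192
Result: [[0.5736, -0.8192], [0.8192, 0.5736]]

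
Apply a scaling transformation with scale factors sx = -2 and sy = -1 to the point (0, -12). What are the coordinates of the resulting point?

Scaling matrix:
[[-2, 0], [0, -1]]
Result: (0 × -2, -12 × -1) = (0, 12)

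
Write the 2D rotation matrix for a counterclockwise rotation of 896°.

Rotation matrix formula: [[cos θ, -sin θ], [sin θ, cos θ]]
For θ = 896°:
cos(896°) = -0.9976
sin(896°) = 0.0698
Result: [[-0.9976, -0.0698], [0.0698, -0.9976]]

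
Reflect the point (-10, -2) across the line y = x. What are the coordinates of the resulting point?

Reflection across line y = x: (-10, -2) → (-2, -10)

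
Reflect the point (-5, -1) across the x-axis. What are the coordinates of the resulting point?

Reflection across x-axis: (-5, -1) → (-5, 1)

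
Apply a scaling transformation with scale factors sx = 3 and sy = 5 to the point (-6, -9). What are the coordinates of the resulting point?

Scaling matrix:
[[3, 0], [0, 5]]
Result: (-6 × 3, -9 × 5) = (-18, -45)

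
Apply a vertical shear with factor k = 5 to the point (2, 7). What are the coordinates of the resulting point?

Shear matrix for vertical shear with factor k = 5:
[[1, 0], [5, 1]]
Result: (2, 7) → (2, 17)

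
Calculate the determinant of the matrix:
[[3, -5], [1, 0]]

For a 2×2 matrix [[a, b], [c, d]], det = ad - bc
det = (3)(0) - (-5)(1) = 0 - -5 = 5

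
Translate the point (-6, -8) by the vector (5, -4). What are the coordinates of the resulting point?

Translation by (5, -4) (homogeneous matrix [[1, 0, 5], [0, 1, -4], [0, 0, 1]]):
x' = -6 + 5 = -1
y' = -8 + -4 = -12
Result: (-1, -12)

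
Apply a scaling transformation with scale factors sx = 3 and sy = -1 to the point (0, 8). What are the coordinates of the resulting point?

Scaling matrix:
[[3, 0], [0, -1]]
Result: (0 × 3, 8 × -1) = (0, -8)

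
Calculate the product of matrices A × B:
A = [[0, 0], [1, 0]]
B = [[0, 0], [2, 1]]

Matrix multiplication:
C[0][0] = 0×0 + 0×2 = 0
C[0][1] = 0×0 + 0×1 = 0
C[1][0] = 1×0 + 0×2 = 0
C[1][1] = 1×0 + 0×1 = 0
Result: [[0, 0], [0, 0]]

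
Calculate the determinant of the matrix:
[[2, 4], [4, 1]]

For a 2×2 matrix [[a, b], [c, d]], det = ad - bc
det = (2)(1) - (4)(4) = 2 - 16 = -14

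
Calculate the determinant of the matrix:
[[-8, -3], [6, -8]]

For a 2×2 matrix [[a, b], [c, d]], det = ad - bc
det = (-8)(-8) - (-3)(6) = 64 - -18 = 82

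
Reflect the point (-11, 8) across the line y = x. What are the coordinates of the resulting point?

Reflection across line y = x: (-11, 8) → (8, -11)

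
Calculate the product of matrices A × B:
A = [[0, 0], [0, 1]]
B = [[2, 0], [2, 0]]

Matrix multiplication:
C[0][0] = 0×2 + 0×2 = 0
C[0][1] = 0×0 + 0×0 = 0
C[1][0] = 0×2 + 1×2 = 2
C[1][1] = 0×0 + 1×0 = 0
Result: [[0, 0], [2, 0]]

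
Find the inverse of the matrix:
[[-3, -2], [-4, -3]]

For [[a,b],[c,d]], inverse = (1/det)·[[d,-b],[-c,a]]
det = (-3)(-3) - (-2)(-4) = 9 - 8 = 1
Inverse = [[-3, 2], [4, -3]]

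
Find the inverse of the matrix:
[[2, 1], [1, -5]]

For [[a,b],[c,d]], inverse = (1/det)·[[d,-b],[-c,a]]
det = (2)(-5) - (1)(1) = -10 - 1 = -11
Inverse = (1/-11)·[[-5, -1], [-1, 2]]
= [[5/11, 1/11], [1/11, -2/11]]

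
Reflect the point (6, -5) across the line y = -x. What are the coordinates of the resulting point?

Reflection across line y = -x: (6, -5) → (5, -6)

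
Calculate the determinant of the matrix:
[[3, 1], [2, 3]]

For a 2×2 matrix [[a, b], [c, d]], det = ad - bc
det = (3)(3) - (1)(2) = 9 - 2 = 7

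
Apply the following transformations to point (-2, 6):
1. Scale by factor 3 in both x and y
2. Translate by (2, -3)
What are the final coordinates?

Step 1: Scale (-2, 6) by 3 → (-6, 18)
Step 2: Translate by (2, -3) → (-4, 15)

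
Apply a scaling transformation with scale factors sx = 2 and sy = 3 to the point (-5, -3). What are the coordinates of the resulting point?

Scaling matrix:
[[2, 0], [0, 3]]
Result: (-5 × 2, -3 × 3) = (-10, -9)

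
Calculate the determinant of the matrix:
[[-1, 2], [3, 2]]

For a 2×2 matrix [[a, b], [c, d]], det = ad - bc
det = (-1)(2) - (2)(3) = -2 - 6 = -8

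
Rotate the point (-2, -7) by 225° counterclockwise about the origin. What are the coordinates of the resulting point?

Rotation matrix for 225°: [[cos 225°, -sin 225°], [sin 225°, cos 225°]] ≈ [[-0.707107, 0.707107], [-0.707107, -0.707107]]
[[-0.707107, 0.707107], [-0.707107, -0.707107]] × [-2, -7]ᵀ ≈ [-3.5355, 6.3640]ᵀ
Result: (-3.5355, 6.3640)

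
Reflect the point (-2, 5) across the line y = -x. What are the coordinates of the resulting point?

Reflection across line y = -x: (-2, 5) → (-5, 2)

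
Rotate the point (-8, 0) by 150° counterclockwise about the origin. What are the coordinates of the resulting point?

Rotation matrix for 150°: [[cos 150°, -sin 150°], [sin 150°, cos 150°]] ≈ [[-0.866025, -0.500000], [0.500000, -0.866025]]
[[-0.866025, -0.500000], [0.500000, -0.866025]] × [-8, 0]ᵀ ≈ [6.9282, -4]ᵀ
Result: (6.9282, -4)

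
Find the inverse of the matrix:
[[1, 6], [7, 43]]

For [[a,b],[c,d]], inverse = (1/det)·[[d,-b],[-c,a]]
det = (1)(43) - (6)(7) = 43 - 42 = 1
Inverse = [[43, -6], [-7, 1]]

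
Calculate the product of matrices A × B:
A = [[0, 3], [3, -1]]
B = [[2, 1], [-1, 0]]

Matrix multiplication:
C[0][0] = 0×2 + 3×-1 = -3
C[0][1] = 0×1 + 3×0 = 0
C[1][0] = 3×2 + -1×-1 = 7
C[1][1] = 3×1 + -1×0 = 3
Result: [[-3, 0], [7, 3]]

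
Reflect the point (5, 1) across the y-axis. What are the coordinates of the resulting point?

Reflection across y-axis: (5, 1) → (-5, 1)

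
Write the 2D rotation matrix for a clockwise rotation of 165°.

Rotation matrix formula: [[cos θ, -sin θ], [sin θ, cos θ]]
A clockwise rotation by 165° is equivalent to a counterclockwise rotation by -165°.
For θ = -165°:
cos(-165°) = -0.9659
sin(-165°) = -0.2588
Result: [[-0.9659, 0.2588], [-0.2588, -0.9659]]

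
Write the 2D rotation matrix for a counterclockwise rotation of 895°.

Rotation matrix formula: [[cos θ, -sin θ], [sin θ, cos θ]]
For θ = 895°:
cos(895°) = -0.9962
sin(895°) = 0.0872
Result: [[-0.9962, -0.0872], [0.0872, -0.9962]]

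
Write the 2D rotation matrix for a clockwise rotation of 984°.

Rotation matrix formula: [[cos θ, -sin θ], [sin θ, cos θ]]
A clockwise rotation by 984° is equivalent to a counterclockwise rotation by -984°.
For θ = -984°:
cos(-984°) = -0.1045
sin(-984°) = 0.9945
Result: [[-0.1045, -0.9945], [0.9945, -0.1045]]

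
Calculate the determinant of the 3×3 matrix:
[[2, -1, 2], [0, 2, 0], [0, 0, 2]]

Expansion along first row:
det = 2·det([[2,0],[0,2]]) - -1·det([[0,0],[0,2]]) + 2·det([[0,2],[0,0]])
    = 2·(2·2 - 0·0) - -1·(0·2 - 0·0) + 2·(0·0 - 2·0)
    = 2·4 - -1·0 + 2·0
    = 8 + 0 + 0 = 8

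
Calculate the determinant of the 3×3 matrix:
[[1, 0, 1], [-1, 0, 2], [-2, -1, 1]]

Expansion along first row:
det = 1·det([[0,2],[-1,1]]) - 0·det([[-1,2],[-2,1]]) + 1·det([[-1,0],[-2,-1]])
    = 1·(0·1 - 2·-1) - 0·(-1·1 - 2·-2) + 1·(-1·-1 - 0·-2)
    = 1·2 - 0·3 + 1·1
    = 2 + 0 + 1 = 3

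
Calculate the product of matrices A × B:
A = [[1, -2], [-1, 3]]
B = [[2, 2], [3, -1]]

Matrix multiplication:
C[0][0] = 1×2 + -2×3 = -4
C[0][1] = 1×2 + -2×-1 = 4
C[1][0] = -1×2 + 3×3 = 7
C[1][1] = -1×2 + 3×-1 = -5
Result: [[-4, 4], [7, -5]]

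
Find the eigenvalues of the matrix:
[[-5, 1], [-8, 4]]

Characteristic equation: det(A - λI) = 0
λ² - (trace)λ + (det) = 0
trace = -5 + 4 = -1, det = (-5)(4) - (1)(-8) = -12
λ² - (-1)λ + (-12) = 0
λ = (-1 ± √((-1)² - 4·(-12))) / 2 = (-1 ± √49) / 2
Solving: λ = -4, 3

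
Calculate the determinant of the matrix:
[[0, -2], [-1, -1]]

For a 2×2 matrix [[a, b], [c, d]], det = ad - bc
det = (0)(-1) - (-2)(-1) = 0 - 2 = -2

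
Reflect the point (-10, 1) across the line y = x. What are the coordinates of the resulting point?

Reflection across line y = x: (-10, 1) → (1, -10)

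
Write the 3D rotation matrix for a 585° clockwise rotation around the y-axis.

Rotation matrix for clockwise 585° around y-axis:
A clockwise rotation by 585° is a counterclockwise rotation by -585°.
cos(-585°) = -√2/2, sin(-585°) = √2/2
Result: [[-√2/2, 0, √2/2], [0, 1, 0], [-√2/2, 0, -√2/2]]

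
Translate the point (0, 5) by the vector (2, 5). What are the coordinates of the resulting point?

Translation by (2, 5) (homogeneous matrix [[1, 0, 2], [0, 1, 5], [0, 0, 1]]):
x' = 0 + 2 = 2
y' = 5 + 5 = 10
Result: (2, 10)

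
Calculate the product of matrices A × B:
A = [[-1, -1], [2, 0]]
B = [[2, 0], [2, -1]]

Matrix multiplication:
C[0][0] = -1×2 + -1×2 = -4
C[0][1] = -1×0 + -1×-1 = 1
C[1][0] = 2×2 + 0×2 = 4
C[1][1] = 2×0 + 0×-1 = 0
Result: [[-4, 1], [4, 0]]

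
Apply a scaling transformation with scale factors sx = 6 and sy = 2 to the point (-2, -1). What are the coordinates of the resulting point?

Scaling matrix:
[[6, 0], [0, 2]]
Result: (-2 × 6, -1 × 2) = (-12, -2)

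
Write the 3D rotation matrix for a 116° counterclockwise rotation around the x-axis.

Rotation matrix for counterclockwise 116° around x-axis:
cos(116°) = -0.4384, sin(116°) = 0.8988
Result: [[1, 0, 0], [0, -0.4384, -0.8988], [0, 0.8988, -0.4384]]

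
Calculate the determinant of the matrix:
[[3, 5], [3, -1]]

For a 2×2 matrix [[a, b], [c, d]], det = ad - bc
det = (3)(-1) - (5)(3) = -3 - 15 = -18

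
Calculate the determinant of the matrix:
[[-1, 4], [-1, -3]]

For a 2×2 matrix [[a, b], [c, d]], det = ad - bc
det = (-1)(-3) - (4)(-1) = 3 - -4 = 7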